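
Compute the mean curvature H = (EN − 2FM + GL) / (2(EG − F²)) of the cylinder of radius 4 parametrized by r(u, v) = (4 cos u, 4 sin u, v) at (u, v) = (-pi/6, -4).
H = -1/8

With E = 16, F = 0, G = 1, L = -4, M = 0, N = 0, assemble
  H = (EN − 2FM + GL) / (2(EG − F²)) = -1/8.
At (u, v) = (-pi/6, -4): H = -1/8.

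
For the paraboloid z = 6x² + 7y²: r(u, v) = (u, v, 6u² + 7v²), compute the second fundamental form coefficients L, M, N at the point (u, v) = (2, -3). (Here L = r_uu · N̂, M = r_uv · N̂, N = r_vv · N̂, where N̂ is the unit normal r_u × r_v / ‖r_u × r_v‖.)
L = 12*sqrt(2341)/2341;  M = 0;  N = 14*sqrt(2341)/2341

Compute the unit normal N̂(u, v) = (-12*u/sqrt(144*u^2 + 196*v^2 + 1), -14*v/sqrt(144*u^2 + 196*v^2 + 1), 1/sqrt(144*u^2 + 196*v^2 + 1)), and the second partials r_uu, r_uv, r_vv. Take dot products:
  L(u, v) = r_uu · N̂ = 12/sqrt(144*u^2 + 196*v^2 + 1),
  M(u, v) = r_uv · N̂ = 0,
  N(u, v) = r_vv · N̂ = 14/sqrt(144*u^2 + 196*v^2 + 1).
Evaluating at (u, v) = (2, -3):
  L = 12*sqrt(2341)/2341, M = 0, N = 14*sqrt(2341)/2341.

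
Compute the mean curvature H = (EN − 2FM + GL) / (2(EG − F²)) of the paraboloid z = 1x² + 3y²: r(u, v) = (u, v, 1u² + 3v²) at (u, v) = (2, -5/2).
H = 277*sqrt(2)/5324

With E = 4*u^2 + 1, F = 12*u*v, G = 36*v^2 + 1, L = 2/sqrt(4*u^2 + 36*v^2 + 1), M = 0, N = 6/sqrt(4*u^2 + 36*v^2 + 1), assemble
  H = (EN − 2FM + GL) / (2(EG − F²)) = 4*(3*u^2 + 9*v^2 + 1)/(4*u^2 + 36*v^2 + 1)^(3/2).
At (u, v) = (2, -5/2): H = 277*sqrt(2)/5324.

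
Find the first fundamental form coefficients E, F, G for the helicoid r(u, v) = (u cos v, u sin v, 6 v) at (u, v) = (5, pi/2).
E = 1;  F = 0;  G = 61

Partials: r_u = (cos(v), sin(v), 0), r_v = (-u*sin(v), u*cos(v), 6). As functions of (u, v):
  E = r_u · r_u = 1,
  F = r_u · r_v = 0,
  G = r_v · r_v = u^2 + 36.
Evaluating at (u, v) = (5, pi/2): E = 1, F = 0, G = 61.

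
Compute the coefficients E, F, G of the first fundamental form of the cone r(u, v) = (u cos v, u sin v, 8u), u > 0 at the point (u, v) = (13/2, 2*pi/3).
E = 65;  F = 0;  G = 169/4

Partials: r_u = (cos(v), sin(v), 8), r_v = (-u*sin(v), u*cos(v), 0). As functions of (u, v):
  E = r_u · r_u = 65,
  F = r_u · r_v = 0,
  G = r_v · r_v = u^2.
Evaluating at (u, v) = (13/2, 2*pi/3): E = 65, F = 0, G = 169/4.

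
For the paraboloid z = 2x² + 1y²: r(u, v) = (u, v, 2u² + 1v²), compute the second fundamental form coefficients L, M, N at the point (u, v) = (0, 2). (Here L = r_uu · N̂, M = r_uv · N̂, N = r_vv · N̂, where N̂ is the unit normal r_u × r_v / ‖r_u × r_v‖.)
L = 4*sqrt(17)/17;  M = 0;  N = 2*sqrt(17)/17

Compute the unit normal N̂(u, v) = (-4*u/sqrt(16*u^2 + 4*v^2 + 1), -2*v/sqrt(16*u^2 + 4*v^2 + 1), 1/sqrt(16*u^2 + 4*v^2 + 1)), and the second partials r_uu, r_uv, r_vv. Take dot products:
  L(u, v) = r_uu · N̂ = 4/sqrt(16*u^2 + 4*v^2 + 1),
  M(u, v) = r_uv · N̂ = 0,
  N(u, v) = r_vv · N̂ = 2/sqrt(16*u^2 + 4*v^2 + 1).
Evaluating at (u, v) = (0, 2):
  L = 4*sqrt(17)/17, M = 0, N = 2*sqrt(17)/17.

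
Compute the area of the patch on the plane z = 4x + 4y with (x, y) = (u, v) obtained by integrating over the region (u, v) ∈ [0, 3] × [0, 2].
Area = 6*sqrt(33)

Area = ∫∫ √(EG − F²) du dv with √(EG − F²) = sqrt(33). Integrating over [0, 3] × [0, 2] gives 6*sqrt(33).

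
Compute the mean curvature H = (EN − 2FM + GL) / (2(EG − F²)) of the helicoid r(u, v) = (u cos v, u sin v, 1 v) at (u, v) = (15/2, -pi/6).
H = 0

With E = 1, F = 0, G = u^2 + 1, L = 0, M = -1/sqrt(u^2 + 1), N = 0, assemble
  H = (EN − 2FM + GL) / (2(EG − F²)) = 0.
At (u, v) = (15/2, -pi/6): H = 0.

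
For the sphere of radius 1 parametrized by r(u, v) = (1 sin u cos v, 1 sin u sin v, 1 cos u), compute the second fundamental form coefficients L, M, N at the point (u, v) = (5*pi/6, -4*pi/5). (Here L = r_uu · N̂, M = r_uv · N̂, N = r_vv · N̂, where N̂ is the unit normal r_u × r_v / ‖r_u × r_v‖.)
L = -1;  M = 0;  N = -1/4

Compute the unit normal N̂(u, v) = (sin(u)^2*cos(v)/Abs(sin(u)), sin(u)^2*sin(v)/Abs(sin(u)), sin(2*u)/(2*Abs(sin(u)))), and the second partials r_uu, r_uv, r_vv. Take dot products:
  L(u, v) = r_uu · N̂ = -sin(u)/Abs(sin(u)),
  M(u, v) = r_uv · N̂ = 0,
  N(u, v) = r_vv · N̂ = -sin(u)^3/Abs(sin(u)).
Evaluating at (u, v) = (5*pi/6, -4*pi/5):
  L = -1, M = 0, N = -1/4.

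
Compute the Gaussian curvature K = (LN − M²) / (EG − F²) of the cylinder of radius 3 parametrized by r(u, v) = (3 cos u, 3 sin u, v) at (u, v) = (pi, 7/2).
K = 0

Coefficients of the first fundamental form: E = 9, F = 0, G = 1.
Coefficients of the second fundamental form: L = -3, M = 0, N = 0.
Assemble K = (LN − M²)/(EG − F²) = 0. At (u, v) = (pi, 7/2): K = 0.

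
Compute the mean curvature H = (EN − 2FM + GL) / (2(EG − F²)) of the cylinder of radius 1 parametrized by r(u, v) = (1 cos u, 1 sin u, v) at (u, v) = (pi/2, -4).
H = -1/2

With E = 1, F = 0, G = 1, L = -1, M = 0, N = 0, assemble
  H = (EN − 2FM + GL) / (2(EG − F²)) = -1/2.
At (u, v) = (pi/2, -4): H = -1/2.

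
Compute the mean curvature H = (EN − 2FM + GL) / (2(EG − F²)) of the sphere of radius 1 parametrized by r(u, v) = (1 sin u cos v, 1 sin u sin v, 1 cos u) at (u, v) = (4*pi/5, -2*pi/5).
H = -1

With E = 1, F = 0, G = sin(u)^2, L = -sin(u)/Abs(sin(u)), M = 0, N = -sin(u)^3/Abs(sin(u)), assemble
  H = (EN − 2FM + GL) / (2(EG − F²)) = -sin(u)/Abs(sin(u)).
At (u, v) = (4*pi/5, -2*pi/5): H = -1.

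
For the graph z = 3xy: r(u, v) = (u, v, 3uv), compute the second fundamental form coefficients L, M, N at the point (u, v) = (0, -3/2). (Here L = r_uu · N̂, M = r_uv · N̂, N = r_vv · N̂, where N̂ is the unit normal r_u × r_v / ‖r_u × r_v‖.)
L = 0;  M = 6*sqrt(85)/85;  N = 0

Compute the unit normal N̂(u, v) = (-3*v/sqrt(9*u^2 + 9*v^2 + 1), -3*u/sqrt(9*u^2 + 9*v^2 + 1), 1/sqrt(9*u^2 + 9*v^2 + 1)), and the second partials r_uu, r_uv, r_vv. Take dot products:
  L(u, v) = r_uu · N̂ = 0,
  M(u, v) = r_uv · N̂ = 3/sqrt(9*u^2 + 9*v^2 + 1),
  N(u, v) = r_vv · N̂ = 0.
Evaluating at (u, v) = (0, -3/2):
  L = 0, M = 6*sqrt(85)/85, N = 0.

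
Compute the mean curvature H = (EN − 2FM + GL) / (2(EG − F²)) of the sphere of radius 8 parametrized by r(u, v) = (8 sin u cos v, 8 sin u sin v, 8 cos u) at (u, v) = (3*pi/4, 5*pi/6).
H = -1/8

With E = 64, F = 0, G = 64*sin(u)^2, L = -8*sin(u)/Abs(sin(u)), M = 0, N = -8*sin(u)^3/Abs(sin(u)), assemble
  H = (EN − 2FM + GL) / (2(EG − F²)) = -sin(u)/(8*Abs(sin(u))).
At (u, v) = (3*pi/4, 5*pi/6): H = -1/8.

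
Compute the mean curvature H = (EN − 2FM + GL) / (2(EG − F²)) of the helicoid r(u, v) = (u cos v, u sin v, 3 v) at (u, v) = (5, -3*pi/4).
H = 0

With E = 1, F = 0, G = u^2 + 9, L = 0, M = -3/sqrt(u^2 + 9), N = 0, assemble
  H = (EN − 2FM + GL) / (2(EG − F²)) = 0.
At (u, v) = (5, -3*pi/4): H = 0.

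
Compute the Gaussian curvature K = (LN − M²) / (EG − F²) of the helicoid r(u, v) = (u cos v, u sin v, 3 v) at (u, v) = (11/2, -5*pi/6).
K = -144/24649

Coefficients of the first fundamental form: E = 1, F = 0, G = u^2 + 9.
Coefficients of the second fundamental form: L = 0, M = -3/sqrt(u^2 + 9), N = 0.
Assemble K = (LN − M²)/(EG − F²) = -9/(u^2 + 9)^2. At (u, v) = (11/2, -5*pi/6): K = -144/24649.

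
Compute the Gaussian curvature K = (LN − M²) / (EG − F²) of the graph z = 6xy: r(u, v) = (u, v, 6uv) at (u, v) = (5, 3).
K = -36/1500625

Coefficients of the first fundamental form: E = 36*v^2 + 1, F = 36*u*v, G = 36*u^2 + 1.
Coefficients of the second fundamental form: L = 0, M = 6/sqrt(36*u^2 + 36*v^2 + 1), N = 0.
Assemble K = (LN − M²)/(EG − F²) = -36/(1296*u^4 + 2592*u^2*v^2 + 72*u^2 + 1296*v^4 + 72*v^2 + 1). At (u, v) = (5, 3): K = -36/1500625.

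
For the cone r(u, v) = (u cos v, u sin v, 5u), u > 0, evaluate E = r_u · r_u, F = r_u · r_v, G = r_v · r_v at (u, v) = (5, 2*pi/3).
E = 26;  F = 0;  G = 25

Partials: r_u = (cos(v), sin(v), 5), r_v = (-u*sin(v), u*cos(v), 0). As functions of (u, v):
  E = r_u · r_u = 26,
  F = r_u · r_v = 0,
  G = r_v · r_v = u^2.
Evaluating at (u, v) = (5, 2*pi/3): E = 26, F = 0, G = 25.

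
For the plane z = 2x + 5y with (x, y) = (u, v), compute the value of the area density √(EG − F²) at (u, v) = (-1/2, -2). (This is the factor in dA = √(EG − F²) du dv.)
√(EG − F²)|_{(-1/2, -2)} = sqrt(30)

E = 5, F = 10, G = 26, so EG − F² = 30. Taking the positive square root: √(EG − F²) = sqrt(30). At (u, v) = (-1/2, -2): sqrt(30).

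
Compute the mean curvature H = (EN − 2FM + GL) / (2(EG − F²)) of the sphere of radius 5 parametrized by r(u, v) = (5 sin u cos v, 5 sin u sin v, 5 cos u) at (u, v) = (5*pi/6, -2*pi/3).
H = -1/5

With E = 25, F = 0, G = 25*sin(u)^2, L = -5*sin(u)/Abs(sin(u)), M = 0, N = -5*sin(u)^3/Abs(sin(u)), assemble
  H = (EN − 2FM + GL) / (2(EG − F²)) = -sin(u)/(5*Abs(sin(u))).
At (u, v) = (5*pi/6, -2*pi/3): H = -1/5.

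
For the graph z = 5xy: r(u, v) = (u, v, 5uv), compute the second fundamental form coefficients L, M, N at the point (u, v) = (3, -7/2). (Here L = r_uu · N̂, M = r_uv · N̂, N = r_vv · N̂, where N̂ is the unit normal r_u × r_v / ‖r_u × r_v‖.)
L = 0;  M = 10*sqrt(2129)/2129;  N = 0

Compute the unit normal N̂(u, v) = (-5*v/sqrt(25*u^2 + 25*v^2 + 1), -5*u/sqrt(25*u^2 + 25*v^2 + 1), 1/sqrt(25*u^2 + 25*v^2 + 1)), and the second partials r_uu, r_uv, r_vv. Take dot products:
  L(u, v) = r_uu · N̂ = 0,
  M(u, v) = r_uv · N̂ = 5/sqrt(25*u^2 + 25*v^2 + 1),
  N(u, v) = r_vv · N̂ = 0.
Evaluating at (u, v) = (3, -7/2):
  L = 0, M = 10*sqrt(2129)/2129, N = 0.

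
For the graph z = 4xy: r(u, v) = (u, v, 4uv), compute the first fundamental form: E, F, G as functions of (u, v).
E = 16*v^2 + 1;  F = 16*u*v;  G = 16*u^2 + 1

Compute partials: r_u = (1, 0, 4*v), r_v = (0, 1, 4*u). Then
  E = r_u · r_u = 16*v^2 + 1,
  F = r_u · r_v = 16*u*v,
  G = r_v · r_v = 16*u^2 + 1.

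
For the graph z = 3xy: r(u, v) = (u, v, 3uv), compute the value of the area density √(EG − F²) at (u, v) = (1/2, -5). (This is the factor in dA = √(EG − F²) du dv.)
√(EG − F²)|_{(1/2, -5)} = sqrt(913)/2

E = 9*v^2 + 1, F = 9*u*v, G = 9*u^2 + 1, so EG − F² = 9*u^2 + 9*v^2 + 1. Taking the positive square root: √(EG − F²) = sqrt(9*u^2 + 9*v^2 + 1). At (u, v) = (1/2, -5): sqrt(913)/2.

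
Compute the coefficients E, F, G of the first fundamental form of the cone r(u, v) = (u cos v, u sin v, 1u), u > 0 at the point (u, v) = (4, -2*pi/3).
E = 2;  F = 0;  G = 16

Partials: r_u = (cos(v), sin(v), 1), r_v = (-u*sin(v), u*cos(v), 0). As functions of (u, v):
  E = r_u · r_u = 2,
  F = r_u · r_v = 0,
  G = r_v · r_v = u^2.
Evaluating at (u, v) = (4, -2*pi/3): E = 2, F = 0, G = 16.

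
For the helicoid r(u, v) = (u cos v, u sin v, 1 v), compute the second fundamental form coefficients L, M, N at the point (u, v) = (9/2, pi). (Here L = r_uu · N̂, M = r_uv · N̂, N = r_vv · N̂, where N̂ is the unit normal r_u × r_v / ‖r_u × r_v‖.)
L = 0;  M = -2*sqrt(85)/85;  N = 0

Compute the unit normal N̂(u, v) = (sin(v)/sqrt(u^2 + 1), -cos(v)/sqrt(u^2 + 1), u/sqrt(u^2 + 1)), and the second partials r_uu, r_uv, r_vv. Take dot products:
  L(u, v) = r_uu · N̂ = 0,
  M(u, v) = r_uv · N̂ = -1/sqrt(u^2 + 1),
  N(u, v) = r_vv · N̂ = 0.
Evaluating at (u, v) = (9/2, pi):
  L = 0, M = -2*sqrt(85)/85, N = 0.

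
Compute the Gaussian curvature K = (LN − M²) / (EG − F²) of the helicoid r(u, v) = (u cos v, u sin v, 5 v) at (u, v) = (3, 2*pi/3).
K = -25/1156

Coefficients of the first fundamental form: E = 1, F = 0, G = u^2 + 25.
Coefficients of the second fundamental form: L = 0, M = -5/sqrt(u^2 + 25), N = 0.
Assemble K = (LN − M²)/(EG − F²) = -25/(u^2 + 25)^2. At (u, v) = (3, 2*pi/3): K = -25/1156.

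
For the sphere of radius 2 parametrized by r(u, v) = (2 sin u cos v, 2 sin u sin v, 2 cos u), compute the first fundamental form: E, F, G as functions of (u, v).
E = 4;  F = 0;  G = 4*sin(u)^2

Compute partials: r_u = (2*cos(u)*cos(v), 2*sin(v)*cos(u), -2*sin(u)), r_v = (-2*sin(u)*sin(v), 2*sin(u)*cos(v), 0). Then
  E = r_u · r_u = 4,
  F = r_u · r_v = 0,
  G = r_v · r_v = 4*sin(u)^2.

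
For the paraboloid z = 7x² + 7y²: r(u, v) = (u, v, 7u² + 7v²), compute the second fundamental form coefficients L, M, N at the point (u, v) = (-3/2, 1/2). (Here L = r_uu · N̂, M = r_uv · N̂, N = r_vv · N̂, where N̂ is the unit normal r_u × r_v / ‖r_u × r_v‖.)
L = 14*sqrt(491)/491;  M = 0;  N = 14*sqrt(491)/491

Compute the unit normal N̂(u, v) = (-14*u/sqrt(196*u^2 + 196*v^2 + 1), -14*v/sqrt(196*u^2 + 196*v^2 + 1), 1/sqrt(196*u^2 + 196*v^2 + 1)), and the second partials r_uu, r_uv, r_vv. Take dot products:
  L(u, v) = r_uu · N̂ = 14/sqrt(196*u^2 + 196*v^2 + 1),
  M(u, v) = r_uv · N̂ = 0,
  N(u, v) = r_vv · N̂ = 14/sqrt(196*u^2 + 196*v^2 + 1).
Evaluating at (u, v) = (-3/2, 1/2):
  L = 14*sqrt(491)/491, M = 0, N = 14*sqrt(491)/491.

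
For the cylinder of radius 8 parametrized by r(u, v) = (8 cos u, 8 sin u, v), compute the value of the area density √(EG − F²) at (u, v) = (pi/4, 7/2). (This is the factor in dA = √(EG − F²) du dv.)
√(EG − F²)|_{(pi/4, 7/2)} = 8

E = 64, F = 0, G = 1, so EG − F² = 64. Taking the positive square root: √(EG − F²) = 8. At (u, v) = (pi/4, 7/2): 8.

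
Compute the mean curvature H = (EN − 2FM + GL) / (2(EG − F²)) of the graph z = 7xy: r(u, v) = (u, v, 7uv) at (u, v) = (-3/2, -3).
H = -12348/103823

With E = 49*v^2 + 1, F = 49*u*v, G = 49*u^2 + 1, L = 0, M = 7/sqrt(49*u^2 + 49*v^2 + 1), N = 0, assemble
  H = (EN − 2FM + GL) / (2(EG − F²)) = -343*u*v/(49*u^2 + 49*v^2 + 1)^(3/2).
At (u, v) = (-3/2, -3): H = -12348/103823.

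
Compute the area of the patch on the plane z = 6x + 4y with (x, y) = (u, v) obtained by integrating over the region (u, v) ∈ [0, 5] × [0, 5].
Area = 25*sqrt(53)

Area = ∫∫ √(EG − F²) du dv with √(EG − F²) = sqrt(53). Integrating over [0, 5] × [0, 5] gives 25*sqrt(53).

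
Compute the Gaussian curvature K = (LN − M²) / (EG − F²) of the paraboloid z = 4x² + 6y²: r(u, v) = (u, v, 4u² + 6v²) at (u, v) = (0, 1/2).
K = 96/1369

Coefficients of the first fundamental form: E = 64*u^2 + 1, F = 96*u*v, G = 144*v^2 + 1.
Coefficients of the second fundamental form: L = 8/sqrt(64*u^2 + 144*v^2 + 1), M = 0, N = 12/sqrt(64*u^2 + 144*v^2 + 1).
Assemble K = (LN − M²)/(EG − F²) = 96/(4096*u^4 + 18432*u^2*v^2 + 128*u^2 + 20736*v^4 + 288*v^2 + 1). At (u, v) = (0, 1/2): K = 96/1369.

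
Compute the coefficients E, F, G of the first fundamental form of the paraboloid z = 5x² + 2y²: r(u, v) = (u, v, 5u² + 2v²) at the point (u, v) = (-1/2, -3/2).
E = 26;  F = 30;  G = 37

Partials: r_u = (1, 0, 10*u), r_v = (0, 1, 4*v). As functions of (u, v):
  E = r_u · r_u = 100*u^2 + 1,
  F = r_u · r_v = 40*u*v,
  G = r_v · r_v = 16*v^2 + 1.
Evaluating at (u, v) = (-1/2, -3/2): E = 26, F = 30, G = 37.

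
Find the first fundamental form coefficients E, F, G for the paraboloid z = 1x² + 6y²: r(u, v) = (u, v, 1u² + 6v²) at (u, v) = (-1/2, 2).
E = 2;  F = -24;  G = 577

Partials: r_u = (1, 0, 2*u), r_v = (0, 1, 12*v). As functions of (u, v):
  E = r_u · r_u = 4*u^2 + 1,
  F = r_u · r_v = 24*u*v,
  G = r_v · r_v = 144*v^2 + 1.
Evaluating at (u, v) = (-1/2, 2): E = 2, F = -24, G = 577.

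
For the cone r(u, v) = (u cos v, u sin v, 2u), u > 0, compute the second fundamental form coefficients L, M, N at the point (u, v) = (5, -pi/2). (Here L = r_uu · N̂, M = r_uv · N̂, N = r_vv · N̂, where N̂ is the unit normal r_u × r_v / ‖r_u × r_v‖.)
L = 0;  M = 0;  N = 2*sqrt(5)

Compute the unit normal N̂(u, v) = (-2*sqrt(5)*u*cos(v)/(5*Abs(u)), -2*sqrt(5)*u*sin(v)/(5*Abs(u)), sqrt(5)*u/(5*Abs(u))), and the second partials r_uu, r_uv, r_vv. Take dot products:
  L(u, v) = r_uu · N̂ = 0,
  M(u, v) = r_uv · N̂ = 0,
  N(u, v) = r_vv · N̂ = 2*sqrt(5)*u^2/(5*Abs(u)).
Evaluating at (u, v) = (5, -pi/2):
  L = 0, M = 0, N = 2*sqrt(5).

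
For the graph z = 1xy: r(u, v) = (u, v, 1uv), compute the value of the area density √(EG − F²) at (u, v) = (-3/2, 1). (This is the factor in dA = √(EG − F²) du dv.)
√(EG − F²)|_{(-3/2, 1)} = sqrt(17)/2

E = v^2 + 1, F = u*v, G = u^2 + 1, so EG − F² = u^2 + v^2 + 1. Taking the positive square root: √(EG − F²) = sqrt(u^2 + v^2 + 1). At (u, v) = (-3/2, 1): sqrt(17)/2.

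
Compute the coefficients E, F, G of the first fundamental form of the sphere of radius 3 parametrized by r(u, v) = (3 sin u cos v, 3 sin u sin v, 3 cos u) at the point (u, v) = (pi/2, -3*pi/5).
E = 9;  F = 0;  G = 9

Partials: r_u = (3*cos(u)*cos(v), 3*sin(v)*cos(u), -3*sin(u)), r_v = (-3*sin(u)*sin(v), 3*sin(u)*cos(v), 0). As functions of (u, v):
  E = r_u · r_u = 9,
  F = r_u · r_v = 0,
  G = r_v · r_v = 9*sin(u)^2.
Evaluating at (u, v) = (pi/2, -3*pi/5): E = 9, F = 0, G = 9.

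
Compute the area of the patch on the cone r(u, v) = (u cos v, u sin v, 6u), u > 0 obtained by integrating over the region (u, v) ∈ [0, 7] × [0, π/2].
Area = 49*sqrt(37)*pi/4

Area = ∫∫ √(EG − F²) du dv with √(EG − F²) = sqrt(37)*Abs(u). Integrating over [0, 7] × [0, π/2] gives 49*sqrt(37)*pi/4.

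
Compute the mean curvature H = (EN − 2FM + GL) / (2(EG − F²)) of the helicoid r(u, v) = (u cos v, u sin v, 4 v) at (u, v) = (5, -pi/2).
H = 0

With E = 1, F = 0, G = u^2 + 16, L = 0, M = -4/sqrt(u^2 + 16), N = 0, assemble
  H = (EN − 2FM + GL) / (2(EG − F²)) = 0.
At (u, v) = (5, -pi/2): H = 0.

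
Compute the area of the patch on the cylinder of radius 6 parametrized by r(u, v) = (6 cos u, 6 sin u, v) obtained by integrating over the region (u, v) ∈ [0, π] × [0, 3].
Area = 18*pi

Area = ∫∫ √(EG − F²) du dv with √(EG − F²) = 6. Integrating over [0, π] × [0, 3] gives 18*pi.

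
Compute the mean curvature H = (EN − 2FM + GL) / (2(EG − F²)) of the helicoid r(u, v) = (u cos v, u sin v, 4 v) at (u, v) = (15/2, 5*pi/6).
H = 0

With E = 1, F = 0, G = u^2 + 16, L = 0, M = -4/sqrt(u^2 + 16), N = 0, assemble
  H = (EN − 2FM + GL) / (2(EG − F²)) = 0.
At (u, v) = (15/2, 5*pi/6): H = 0.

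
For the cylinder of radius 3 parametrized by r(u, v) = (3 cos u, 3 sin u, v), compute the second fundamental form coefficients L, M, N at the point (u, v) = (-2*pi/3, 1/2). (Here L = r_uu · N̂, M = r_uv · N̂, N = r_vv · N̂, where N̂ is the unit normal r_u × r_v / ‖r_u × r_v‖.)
L = -3;  M = 0;  N = 0

Compute the unit normal N̂(u, v) = (cos(u), sin(u), 0), and the second partials r_uu, r_uv, r_vv. Take dot products:
  L(u, v) = r_uu · N̂ = -3,
  M(u, v) = r_uv · N̂ = 0,
  N(u, v) = r_vv · N̂ = 0.
Evaluating at (u, v) = (-2*pi/3, 1/2):
  L = -3, M = 0, N = 0.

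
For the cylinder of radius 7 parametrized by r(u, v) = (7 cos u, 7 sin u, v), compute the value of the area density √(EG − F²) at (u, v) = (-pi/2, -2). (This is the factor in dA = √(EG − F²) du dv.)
√(EG − F²)|_{(-pi/2, -2)} = 7

E = 49, F = 0, G = 1, so EG − F² = 49. Taking the positive square root: √(EG − F²) = 7. At (u, v) = (-pi/2, -2): 7.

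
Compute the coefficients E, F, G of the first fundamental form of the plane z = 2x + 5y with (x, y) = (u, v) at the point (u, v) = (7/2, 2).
E = 5;  F = 10;  G = 26

Partials: r_u = (1, 0, 2), r_v = (0, 1, 5). As functions of (u, v):
  E = r_u · r_u = 5,
  F = r_u · r_v = 10,
  G = r_v · r_v = 26.
Evaluating at (u, v) = (7/2, 2): E = 5, F = 10, G = 26.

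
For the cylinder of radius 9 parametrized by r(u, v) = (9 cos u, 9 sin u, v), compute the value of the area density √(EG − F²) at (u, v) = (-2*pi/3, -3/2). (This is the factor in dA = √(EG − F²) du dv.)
√(EG − F²)|_{(-2*pi/3, -3/2)} = 9

E = 81, F = 0, G = 1, so EG − F² = 81. Taking the positive square root: √(EG − F²) = 9. At (u, v) = (-2*pi/3, -3/2): 9.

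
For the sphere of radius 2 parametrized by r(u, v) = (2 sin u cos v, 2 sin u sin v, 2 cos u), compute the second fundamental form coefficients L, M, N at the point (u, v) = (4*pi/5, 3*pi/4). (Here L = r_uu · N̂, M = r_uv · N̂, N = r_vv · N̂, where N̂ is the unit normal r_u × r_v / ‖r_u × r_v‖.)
L = -2;  M = 0;  N = -5/4 + sqrt(5)/4

Compute the unit normal N̂(u, v) = (sin(u)^2*cos(v)/Abs(sin(u)), sin(u)^2*sin(v)/Abs(sin(u)), sin(2*u)/(2*Abs(sin(u)))), and the second partials r_uu, r_uv, r_vv. Take dot products:
  L(u, v) = r_uu · N̂ = -2*sin(u)/Abs(sin(u)),
  M(u, v) = r_uv · N̂ = 0,
  N(u, v) = r_vv · N̂ = -2*sin(u)^3/Abs(sin(u)).
Evaluating at (u, v) = (4*pi/5, 3*pi/4):
  L = -2, M = 0, N = -5/4 + sqrt(5)/4.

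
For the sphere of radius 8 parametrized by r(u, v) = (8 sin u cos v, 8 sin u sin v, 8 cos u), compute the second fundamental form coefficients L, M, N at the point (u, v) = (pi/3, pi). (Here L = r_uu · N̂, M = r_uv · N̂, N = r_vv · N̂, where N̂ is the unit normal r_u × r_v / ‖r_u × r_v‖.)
L = -8;  M = 0;  N = -6

Compute the unit normal N̂(u, v) = (sin(u)^2*cos(v)/Abs(sin(u)), sin(u)^2*sin(v)/Abs(sin(u)), sin(2*u)/(2*Abs(sin(u)))), and the second partials r_uu, r_uv, r_vv. Take dot products:
  L(u, v) = r_uu · N̂ = -8*sin(u)/Abs(sin(u)),
  M(u, v) = r_uv · N̂ = 0,
  N(u, v) = r_vv · N̂ = -8*sin(u)^3/Abs(sin(u)).
Evaluating at (u, v) = (pi/3, pi):
  L = -8, M = 0, N = -6.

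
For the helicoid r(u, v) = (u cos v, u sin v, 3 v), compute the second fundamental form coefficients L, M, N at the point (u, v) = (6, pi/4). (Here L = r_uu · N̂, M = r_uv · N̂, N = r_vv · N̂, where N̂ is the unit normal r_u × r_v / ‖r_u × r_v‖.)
L = 0;  M = -sqrt(5)/5;  N = 0

Compute the unit normal N̂(u, v) = (3*sin(v)/sqrt(u^2 + 9), -3*cos(v)/sqrt(u^2 + 9), u/sqrt(u^2 + 9)), and the second partials r_uu, r_uv, r_vv. Take dot products:
  L(u, v) = r_uu · N̂ = 0,
  M(u, v) = r_uv · N̂ = -3/sqrt(u^2 + 9),
  N(u, v) = r_vv · N̂ = 0.
Evaluating at (u, v) = (6, pi/4):
  L = 0, M = -sqrt(5)/5, N = 0.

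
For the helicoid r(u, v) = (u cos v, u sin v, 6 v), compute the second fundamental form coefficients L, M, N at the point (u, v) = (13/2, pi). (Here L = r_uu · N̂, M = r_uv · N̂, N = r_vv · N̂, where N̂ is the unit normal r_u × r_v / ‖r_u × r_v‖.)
L = 0;  M = -12*sqrt(313)/313;  N = 0

Compute the unit normal N̂(u, v) = (6*sin(v)/sqrt(u^2 + 36), -6*cos(v)/sqrt(u^2 + 36), u/sqrt(u^2 + 36)), and the second partials r_uu, r_uv, r_vv. Take dot products:
  L(u, v) = r_uu · N̂ = 0,
  M(u, v) = r_uv · N̂ = -6/sqrt(u^2 + 36),
  N(u, v) = r_vv · N̂ = 0.
Evaluating at (u, v) = (13/2, pi):
  L = 0, M = -12*sqrt(313)/313, N = 0.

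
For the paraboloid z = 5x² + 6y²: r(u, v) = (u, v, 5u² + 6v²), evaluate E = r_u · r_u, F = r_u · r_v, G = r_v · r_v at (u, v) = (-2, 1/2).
E = 401;  F = -120;  G = 37

Partials: r_u = (1, 0, 10*u), r_v = (0, 1, 12*v). As functions of (u, v):
  E = r_u · r_u = 100*u^2 + 1,
  F = r_u · r_v = 120*u*v,
  G = r_v · r_v = 144*v^2 + 1.
Evaluating at (u, v) = (-2, 1/2): E = 401, F = -120, G = 37.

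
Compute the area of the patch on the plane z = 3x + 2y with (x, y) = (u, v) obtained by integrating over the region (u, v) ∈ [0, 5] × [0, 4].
Area = 20*sqrt(14)

Area = ∫∫ √(EG − F²) du dv with √(EG − F²) = sqrt(14). Integrating over [0, 5] × [0, 4] gives 20*sqrt(14).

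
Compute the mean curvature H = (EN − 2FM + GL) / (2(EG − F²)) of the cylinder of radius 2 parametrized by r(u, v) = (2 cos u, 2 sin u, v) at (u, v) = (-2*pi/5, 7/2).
H = -1/4

With E = 4, F = 0, G = 1, L = -2, M = 0, N = 0, assemble
  H = (EN − 2FM + GL) / (2(EG − F²)) = -1/4.
At (u, v) = (-2*pi/5, 7/2): H = -1/4.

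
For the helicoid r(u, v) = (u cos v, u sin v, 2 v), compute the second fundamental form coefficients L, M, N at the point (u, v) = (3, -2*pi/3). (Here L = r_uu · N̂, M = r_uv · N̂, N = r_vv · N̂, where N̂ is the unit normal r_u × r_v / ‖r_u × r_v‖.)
L = 0;  M = -2*sqrt(13)/13;  N = 0

Compute the unit normal N̂(u, v) = (2*sin(v)/sqrt(u^2 + 4), -2*cos(v)/sqrt(u^2 + 4), u/sqrt(u^2 + 4)), and the second partials r_uu, r_uv, r_vv. Take dot products:
  L(u, v) = r_uu · N̂ = 0,
  M(u, v) = r_uv · N̂ = -2/sqrt(u^2 + 4),
  N(u, v) = r_vv · N̂ = 0.
Evaluating at (u, v) = (3, -2*pi/3):
  L = 0, M = -2*sqrt(13)/13, N = 0.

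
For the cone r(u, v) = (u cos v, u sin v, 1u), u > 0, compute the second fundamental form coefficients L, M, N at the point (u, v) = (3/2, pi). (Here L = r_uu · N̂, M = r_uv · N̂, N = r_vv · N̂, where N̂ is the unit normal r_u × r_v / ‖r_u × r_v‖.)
L = 0;  M = 0;  N = 3*sqrt(2)/4

Compute the unit normal N̂(u, v) = (-sqrt(2)*u*cos(v)/(2*Abs(u)), -sqrt(2)*u*sin(v)/(2*Abs(u)), sqrt(2)*u/(2*Abs(u))), and the second partials r_uu, r_uv, r_vv. Take dot products:
  L(u, v) = r_uu · N̂ = 0,
  M(u, v) = r_uv · N̂ = 0,
  N(u, v) = r_vv · N̂ = sqrt(2)*u^2/(2*Abs(u)).
Evaluating at (u, v) = (3/2, pi):
  L = 0, M = 0, N = 3*sqrt(2)/4.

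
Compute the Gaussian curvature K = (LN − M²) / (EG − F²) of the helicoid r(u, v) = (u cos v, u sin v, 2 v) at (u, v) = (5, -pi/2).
K = -4/841

Coefficients of the first fundamental form: E = 1, F = 0, G = u^2 + 4.
Coefficients of the second fundamental form: L = 0, M = -2/sqrt(u^2 + 4), N = 0.
Assemble K = (LN − M²)/(EG − F²) = -4/(u^2 + 4)^2. At (u, v) = (5, -pi/2): K = -4/841.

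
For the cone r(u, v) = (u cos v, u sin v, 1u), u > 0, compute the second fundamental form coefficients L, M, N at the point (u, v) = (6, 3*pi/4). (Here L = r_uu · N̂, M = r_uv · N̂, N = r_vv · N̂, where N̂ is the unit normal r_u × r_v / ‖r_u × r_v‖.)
L = 0;  M = 0;  N = 3*sqrt(2)

Compute the unit normal N̂(u, v) = (-sqrt(2)*u*cos(v)/(2*Abs(u)), -sqrt(2)*u*sin(v)/(2*Abs(u)), sqrt(2)*u/(2*Abs(u))), and the second partials r_uu, r_uv, r_vv. Take dot products:
  L(u, v) = r_uu · N̂ = 0,
  M(u, v) = r_uv · N̂ = 0,
  N(u, v) = r_vv · N̂ = sqrt(2)*u^2/(2*Abs(u)).
Evaluating at (u, v) = (6, 3*pi/4):
  L = 0, M = 0, N = 3*sqrt(2).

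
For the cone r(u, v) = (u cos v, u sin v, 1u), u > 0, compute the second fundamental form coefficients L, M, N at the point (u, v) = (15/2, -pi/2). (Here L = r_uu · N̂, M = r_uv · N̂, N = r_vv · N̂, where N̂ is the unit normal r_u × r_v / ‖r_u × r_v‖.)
L = 0;  M = 0;  N = 15*sqrt(2)/4

Compute the unit normal N̂(u, v) = (-sqrt(2)*u*cos(v)/(2*Abs(u)), -sqrt(2)*u*sin(v)/(2*Abs(u)), sqrt(2)*u/(2*Abs(u))), and the second partials r_uu, r_uv, r_vv. Take dot products:
  L(u, v) = r_uu · N̂ = 0,
  M(u, v) = r_uv · N̂ = 0,
  N(u, v) = r_vv · N̂ = sqrt(2)*u^2/(2*Abs(u)).
Evaluating at (u, v) = (15/2, -pi/2):
  L = 0, M = 0, N = 15*sqrt(2)/4.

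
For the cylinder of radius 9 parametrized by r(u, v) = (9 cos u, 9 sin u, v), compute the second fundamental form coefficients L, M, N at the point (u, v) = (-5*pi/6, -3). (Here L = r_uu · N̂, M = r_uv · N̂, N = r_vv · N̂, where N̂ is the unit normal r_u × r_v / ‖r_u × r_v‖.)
L = -9;  M = 0;  N = 0

Compute the unit normal N̂(u, v) = (cos(u), sin(u), 0), and the second partials r_uu, r_uv, r_vv. Take dot products:
  L(u, v) = r_uu · N̂ = -9,
  M(u, v) = r_uv · N̂ = 0,
  N(u, v) = r_vv · N̂ = 0.
Evaluating at (u, v) = (-5*pi/6, -3):
  L = -9, M = 0, N = 0.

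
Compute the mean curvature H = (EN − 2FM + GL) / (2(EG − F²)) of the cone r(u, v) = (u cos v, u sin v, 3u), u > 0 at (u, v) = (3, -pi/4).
H = sqrt(10)/20

With E = 10, F = 0, G = u^2, L = 0, M = 0, N = 3*sqrt(10)*u^2/(10*Abs(u)), assemble
  H = (EN − 2FM + GL) / (2(EG − F²)) = 3*sqrt(10)/(20*Abs(u)).
At (u, v) = (3, -pi/4): H = sqrt(10)/20.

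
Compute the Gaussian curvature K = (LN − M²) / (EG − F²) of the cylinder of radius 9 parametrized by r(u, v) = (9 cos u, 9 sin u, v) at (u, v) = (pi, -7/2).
K = 0

Coefficients of the first fundamental form: E = 81, F = 0, G = 1.
Coefficients of the second fundamental form: L = -9, M = 0, N = 0.
Assemble K = (LN − M²)/(EG − F²) = 0. At (u, v) = (pi, -7/2): K = 0.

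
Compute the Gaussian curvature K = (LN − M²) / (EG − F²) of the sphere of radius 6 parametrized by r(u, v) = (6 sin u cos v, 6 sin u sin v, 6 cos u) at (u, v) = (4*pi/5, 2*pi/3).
K = 1/36

Coefficients of the first fundamental form: E = 36, F = 0, G = 36*sin(u)^2.
Coefficients of the second fundamental form: L = -6*sin(u)/Abs(sin(u)), M = 0, N = -6*sin(u)^3/Abs(sin(u)).
Assemble K = (LN − M²)/(EG − F²) = 1/36. At (u, v) = (4*pi/5, 2*pi/3): K = 1/36.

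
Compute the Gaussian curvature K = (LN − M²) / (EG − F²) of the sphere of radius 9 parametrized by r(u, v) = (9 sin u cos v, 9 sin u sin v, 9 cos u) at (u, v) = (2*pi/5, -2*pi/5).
K = 1/81

Coefficients of the first fundamental form: E = 81, F = 0, G = 81*sin(u)^2.
Coefficients of the second fundamental form: L = -9*sin(u)/Abs(sin(u)), M = 0, N = -9*sin(u)^3/Abs(sin(u)).
Assemble K = (LN − M²)/(EG − F²) = 1/81. At (u, v) = (2*pi/5, -2*pi/5): K = 1/81.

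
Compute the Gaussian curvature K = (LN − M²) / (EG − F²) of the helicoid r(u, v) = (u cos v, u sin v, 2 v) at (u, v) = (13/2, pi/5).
K = -64/34225

Coefficients of the first fundamental form: E = 1, F = 0, G = u^2 + 4.
Coefficients of the second fundamental form: L = 0, M = -2/sqrt(u^2 + 4), N = 0.
Assemble K = (LN − M²)/(EG − F²) = -4/(u^2 + 4)^2. At (u, v) = (13/2, pi/5): K = -64/34225.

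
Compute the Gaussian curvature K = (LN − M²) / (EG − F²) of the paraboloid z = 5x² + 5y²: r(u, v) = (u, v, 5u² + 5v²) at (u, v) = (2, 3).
K = 100/1692601

Coefficients of the first fundamental form: E = 100*u^2 + 1, F = 100*u*v, G = 100*v^2 + 1.
Coefficients of the second fundamental form: L = 10/sqrt(100*u^2 + 100*v^2 + 1), M = 0, N = 10/sqrt(100*u^2 + 100*v^2 + 1).
Assemble K = (LN − M²)/(EG − F²) = 100/(10000*u^4 + 20000*u^2*v^2 + 200*u^2 + 10000*v^4 + 200*v^2 + 1). At (u, v) = (2, 3): K = 100/1692601.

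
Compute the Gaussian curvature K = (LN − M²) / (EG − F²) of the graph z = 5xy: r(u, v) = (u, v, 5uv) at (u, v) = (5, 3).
K = -25/724201

Coefficients of the first fundamental form: E = 25*v^2 + 1, F = 25*u*v, G = 25*u^2 + 1.
Coefficients of the second fundamental form: L = 0, M = 5/sqrt(25*u^2 + 25*v^2 + 1), N = 0.
Assemble K = (LN − M²)/(EG − F²) = -25/(625*u^4 + 1250*u^2*v^2 + 50*u^2 + 625*v^4 + 50*v^2 + 1). At (u, v) = (5, 3): K = -25/724201.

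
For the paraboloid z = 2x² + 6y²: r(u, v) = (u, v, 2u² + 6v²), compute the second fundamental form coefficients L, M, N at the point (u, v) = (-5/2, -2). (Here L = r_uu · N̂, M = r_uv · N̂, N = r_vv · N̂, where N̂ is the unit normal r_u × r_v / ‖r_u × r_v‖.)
L = 4*sqrt(677)/677;  M = 0;  N = 12*sqrt(677)/677

Compute the unit normal N̂(u, v) = (-4*u/sqrt(16*u^2 + 144*v^2 + 1), -12*v/sqrt(16*u^2 + 144*v^2 + 1), 1/sqrt(16*u^2 + 144*v^2 + 1)), and the second partials r_uu, r_uv, r_vv. Take dot products:
  L(u, v) = r_uu · N̂ = 4/sqrt(16*u^2 + 144*v^2 + 1),
  M(u, v) = r_uv · N̂ = 0,
  N(u, v) = r_vv · N̂ = 12/sqrt(16*u^2 + 144*v^2 + 1).
Evaluating at (u, v) = (-5/2, -2):
  L = 4*sqrt(677)/677, M = 0, N = 12*sqrt(677)/677.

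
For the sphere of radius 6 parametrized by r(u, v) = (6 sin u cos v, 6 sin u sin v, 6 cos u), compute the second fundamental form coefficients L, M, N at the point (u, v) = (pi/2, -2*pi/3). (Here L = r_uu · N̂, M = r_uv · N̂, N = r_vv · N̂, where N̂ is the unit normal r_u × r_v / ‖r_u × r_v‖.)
L = -6;  M = 0;  N = -6

Compute the unit normal N̂(u, v) = (sin(u)^2*cos(v)/Abs(sin(u)), sin(u)^2*sin(v)/Abs(sin(u)), sin(2*u)/(2*Abs(sin(u)))), and the second partials r_uu, r_uv, r_vv. Take dot products:
  L(u, v) = r_uu · N̂ = -6*sin(u)/Abs(sin(u)),
  M(u, v) = r_uv · N̂ = 0,
  N(u, v) = r_vv · N̂ = -6*sin(u)^3/Abs(sin(u)).
Evaluating at (u, v) = (pi/2, -2*pi/3):
  L = -6, M = 0, N = -6.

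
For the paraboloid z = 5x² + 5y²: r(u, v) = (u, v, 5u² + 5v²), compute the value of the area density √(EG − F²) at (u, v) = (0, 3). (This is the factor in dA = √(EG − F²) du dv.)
√(EG − F²)|_{(0, 3)} = sqrt(901)

E = 100*u^2 + 1, F = 100*u*v, G = 100*v^2 + 1, so EG − F² = 100*u^2 + 100*v^2 + 1. Taking the positive square root: √(EG − F²) = sqrt(100*u^2 + 100*v^2 + 1). At (u, v) = (0, 3): sqrt(901).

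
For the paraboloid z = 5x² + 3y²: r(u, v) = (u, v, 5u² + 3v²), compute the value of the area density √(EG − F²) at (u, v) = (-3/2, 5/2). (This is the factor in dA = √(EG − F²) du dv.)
√(EG − F²)|_{(-3/2, 5/2)} = sqrt(451)

E = 100*u^2 + 1, F = 60*u*v, G = 36*v^2 + 1, so EG − F² = 100*u^2 + 36*v^2 + 1. Taking the positive square root: √(EG − F²) = sqrt(100*u^2 + 36*v^2 + 1). At (u, v) = (-3/2, 5/2): sqrt(451).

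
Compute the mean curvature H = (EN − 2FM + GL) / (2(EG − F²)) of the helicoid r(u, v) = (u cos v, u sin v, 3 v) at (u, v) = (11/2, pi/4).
H = 0

With E = 1, F = 0, G = u^2 + 9, L = 0, M = -3/sqrt(u^2 + 9), N = 0, assemble
  H = (EN − 2FM + GL) / (2(EG − F²)) = 0.
At (u, v) = (11/2, pi/4): H = 0.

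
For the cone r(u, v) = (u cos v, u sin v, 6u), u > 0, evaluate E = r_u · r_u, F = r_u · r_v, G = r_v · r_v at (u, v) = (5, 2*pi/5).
E = 37;  F = 0;  G = 25

Partials: r_u = (cos(v), sin(v), 6), r_v = (-u*sin(v), u*cos(v), 0). As functions of (u, v):
  E = r_u · r_u = 37,
  F = r_u · r_v = 0,
  G = r_v · r_v = u^2.
Evaluating at (u, v) = (5, 2*pi/5): E = 37, F = 0, G = 25.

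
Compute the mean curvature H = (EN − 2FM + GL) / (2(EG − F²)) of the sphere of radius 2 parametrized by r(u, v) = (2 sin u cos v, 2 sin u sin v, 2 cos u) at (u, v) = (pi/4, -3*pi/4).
H = -1/2

With E = 4, F = 0, G = 4*sin(u)^2, L = -2*sin(u)/Abs(sin(u)), M = 0, N = -2*sin(u)^3/Abs(sin(u)), assemble
  H = (EN − 2FM + GL) / (2(EG − F²)) = -sin(u)/(2*Abs(sin(u))).
At (u, v) = (pi/4, -3*pi/4): H = -1/2.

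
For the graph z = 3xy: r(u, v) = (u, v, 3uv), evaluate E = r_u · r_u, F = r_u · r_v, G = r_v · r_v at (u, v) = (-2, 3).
E = 82;  F = -54;  G = 37

Partials: r_u = (1, 0, 3*v), r_v = (0, 1, 3*u). As functions of (u, v):
  E = r_u · r_u = 9*v^2 + 1,
  F = r_u · r_v = 9*u*v,
  G = r_v · r_v = 9*u^2 + 1.
Evaluating at (u, v) = (-2, 3): E = 82, F = -54, G = 37.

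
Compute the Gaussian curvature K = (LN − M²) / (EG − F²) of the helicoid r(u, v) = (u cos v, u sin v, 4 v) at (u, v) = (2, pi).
K = -1/25

Coefficients of the first fundamental form: E = 1, F = 0, G = u^2 + 16.
Coefficients of the second fundamental form: L = 0, M = -4/sqrt(u^2 + 16), N = 0.
Assemble K = (LN − M²)/(EG − F²) = -16/(u^2 + 16)^2. At (u, v) = (2, pi): K = -1/25.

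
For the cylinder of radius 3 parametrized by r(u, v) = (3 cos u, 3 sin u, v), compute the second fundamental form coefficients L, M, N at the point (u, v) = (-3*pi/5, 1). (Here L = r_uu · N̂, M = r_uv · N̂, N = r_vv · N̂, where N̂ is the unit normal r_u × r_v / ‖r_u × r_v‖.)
L = -3;  M = 0;  N = 0

Compute the unit normal N̂(u, v) = (cos(u), sin(u), 0), and the second partials r_uu, r_uv, r_vv. Take dot products:
  L(u, v) = r_uu · N̂ = -3,
  M(u, v) = r_uv · N̂ = 0,
  N(u, v) = r_vv · N̂ = 0.
Evaluating at (u, v) = (-3*pi/5, 1):
  L = -3, M = 0, N = 0.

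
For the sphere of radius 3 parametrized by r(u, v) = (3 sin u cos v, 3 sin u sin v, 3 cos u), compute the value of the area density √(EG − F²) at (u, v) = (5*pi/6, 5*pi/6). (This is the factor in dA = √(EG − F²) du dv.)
√(EG − F²)|_{(5*pi/6, 5*pi/6)} = 9/2

E = 9, F = 0, G = 9*sin(u)^2, so EG − F² = 81*sin(u)^2. Taking the positive square root: √(EG − F²) = 9*Abs(sin(u)). At (u, v) = (5*pi/6, 5*pi/6): 9/2.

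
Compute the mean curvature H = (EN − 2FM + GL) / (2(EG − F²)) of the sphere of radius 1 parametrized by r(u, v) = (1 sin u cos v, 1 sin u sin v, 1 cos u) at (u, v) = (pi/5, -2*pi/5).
H = -1

With E = 1, F = 0, G = sin(u)^2, L = -sin(u)/Abs(sin(u)), M = 0, N = -sin(u)^3/Abs(sin(u)), assemble
  H = (EN − 2FM + GL) / (2(EG − F²)) = -sin(u)/Abs(sin(u)).
At (u, v) = (pi/5, -2*pi/5): H = -1.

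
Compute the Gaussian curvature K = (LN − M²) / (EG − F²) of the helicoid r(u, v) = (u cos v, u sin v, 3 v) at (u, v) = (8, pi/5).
K = -9/5329

Coefficients of the first fundamental form: E = 1, F = 0, G = u^2 + 9.
Coefficients of the second fundamental form: L = 0, M = -3/sqrt(u^2 + 9), N = 0.
Assemble K = (LN − M²)/(EG − F²) = -9/(u^2 + 9)^2. At (u, v) = (8, pi/5): K = -9/5329.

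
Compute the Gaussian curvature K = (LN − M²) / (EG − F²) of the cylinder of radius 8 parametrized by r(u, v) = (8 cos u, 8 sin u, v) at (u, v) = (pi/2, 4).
K = 0

Coefficients of the first fundamental form: E = 64, F = 0, G = 1.
Coefficients of the second fundamental form: L = -8, M = 0, N = 0.
Assemble K = (LN − M²)/(EG − F²) = 0. At (u, v) = (pi/2, 4): K = 0.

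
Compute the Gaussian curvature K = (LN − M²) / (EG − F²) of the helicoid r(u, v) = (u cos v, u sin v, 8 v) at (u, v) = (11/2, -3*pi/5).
K = -1024/142129

Coefficients of the first fundamental form: E = 1, F = 0, G = u^2 + 64.
Coefficients of the second fundamental form: L = 0, M = -8/sqrt(u^2 + 64), N = 0.
Assemble K = (LN − M²)/(EG − F²) = -64/(u^2 + 64)^2. At (u, v) = (11/2, -3*pi/5): K = -1024/142129.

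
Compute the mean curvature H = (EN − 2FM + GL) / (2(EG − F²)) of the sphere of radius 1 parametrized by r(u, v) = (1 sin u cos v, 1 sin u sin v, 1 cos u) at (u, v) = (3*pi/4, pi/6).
H = -1

With E = 1, F = 0, G = sin(u)^2, L = -sin(u)/Abs(sin(u)), M = 0, N = -sin(u)^3/Abs(sin(u)), assemble
  H = (EN − 2FM + GL) / (2(EG − F²)) = -sin(u)/Abs(sin(u)).
At (u, v) = (3*pi/4, pi/6): H = -1.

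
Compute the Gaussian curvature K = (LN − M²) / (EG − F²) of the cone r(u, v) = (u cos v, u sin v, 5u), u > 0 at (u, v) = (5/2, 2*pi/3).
K = 0

Coefficients of the first fundamental form: E = 26, F = 0, G = u^2.
Coefficients of the second fundamental form: L = 0, M = 0, N = 5*sqrt(26)*u^2/(26*Abs(u)).
Assemble K = (LN − M²)/(EG − F²) = 0. At (u, v) = (5/2, 2*pi/3): K = 0.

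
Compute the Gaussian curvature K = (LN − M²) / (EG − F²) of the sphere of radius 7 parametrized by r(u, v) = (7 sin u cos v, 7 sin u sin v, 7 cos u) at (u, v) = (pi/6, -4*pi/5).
K = 1/49

Coefficients of the first fundamental form: E = 49, F = 0, G = 49*sin(u)^2.
Coefficients of the second fundamental form: L = -7*sin(u)/Abs(sin(u)), M = 0, N = -7*sin(u)^3/Abs(sin(u)).
Assemble K = (LN − M²)/(EG − F²) = 1/49. At (u, v) = (pi/6, -4*pi/5): K = 1/49.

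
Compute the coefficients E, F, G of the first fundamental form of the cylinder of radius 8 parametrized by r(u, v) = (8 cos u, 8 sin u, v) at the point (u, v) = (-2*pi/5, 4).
E = 64;  F = 0;  G = 1

Partials: r_u = (-8*sin(u), 8*cos(u), 0), r_v = (0, 0, 1). As functions of (u, v):
  E = r_u · r_u = 64,
  F = r_u · r_v = 0,
  G = r_v · r_v = 1.
Evaluating at (u, v) = (-2*pi/5, 4): E = 64, F = 0, G = 1.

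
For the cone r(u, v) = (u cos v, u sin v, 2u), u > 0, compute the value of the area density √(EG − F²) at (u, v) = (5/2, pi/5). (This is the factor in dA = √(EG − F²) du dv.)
√(EG − F²)|_{(5/2, pi/5)} = 5*sqrt(5)/2

E = 5, F = 0, G = u^2, so EG − F² = 5*u^2. Taking the positive square root: √(EG − F²) = sqrt(5)*Abs(u). At (u, v) = (5/2, pi/5): 5*sqrt(5)/2.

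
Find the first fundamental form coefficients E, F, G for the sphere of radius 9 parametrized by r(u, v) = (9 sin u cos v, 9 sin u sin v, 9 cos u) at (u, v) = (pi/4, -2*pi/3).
E = 81;  F = 0;  G = 81/2

Partials: r_u = (9*cos(u)*cos(v), 9*sin(v)*cos(u), -9*sin(u)), r_v = (-9*sin(u)*sin(v), 9*sin(u)*cos(v), 0). As functions of (u, v):
  E = r_u · r_u = 81,
  F = r_u · r_v = 0,
  G = r_v · r_v = 81*sin(u)^2.
Evaluating at (u, v) = (pi/4, -2*pi/3): E = 81, F = 0, G = 81/2.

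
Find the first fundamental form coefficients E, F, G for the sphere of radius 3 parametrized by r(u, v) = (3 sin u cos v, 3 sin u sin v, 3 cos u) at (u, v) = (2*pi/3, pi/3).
E = 9;  F = 0;  G = 27/4

Partials: r_u = (3*cos(u)*cos(v), 3*sin(v)*cos(u), -3*sin(u)), r_v = (-3*sin(u)*sin(v), 3*sin(u)*cos(v), 0). As functions of (u, v):
  E = r_u · r_u = 9,
  F = r_u · r_v = 0,
  G = r_v · r_v = 9*sin(u)^2.
Evaluating at (u, v) = (2*pi/3, pi/3): E = 9, F = 0, G = 27/4.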